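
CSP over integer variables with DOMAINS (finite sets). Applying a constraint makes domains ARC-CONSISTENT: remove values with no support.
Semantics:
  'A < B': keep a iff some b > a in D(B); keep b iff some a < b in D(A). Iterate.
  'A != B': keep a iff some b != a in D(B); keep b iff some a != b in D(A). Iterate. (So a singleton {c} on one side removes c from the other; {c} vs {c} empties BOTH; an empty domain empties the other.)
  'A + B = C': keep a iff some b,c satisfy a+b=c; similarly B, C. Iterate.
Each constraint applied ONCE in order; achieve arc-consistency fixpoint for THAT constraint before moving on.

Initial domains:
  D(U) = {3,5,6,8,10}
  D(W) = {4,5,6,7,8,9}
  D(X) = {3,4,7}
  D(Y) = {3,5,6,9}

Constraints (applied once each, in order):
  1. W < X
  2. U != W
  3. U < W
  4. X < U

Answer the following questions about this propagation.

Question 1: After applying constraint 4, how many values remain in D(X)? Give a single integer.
Answer: 0

Derivation:
Constraint 1 (W < X) on D(W)={4,5,6,7,8,9} D(X)={3,4,7}: W {4,5,6,7,8,9}->{4,5,6}; X {3,4,7}->{7}
Constraint 2 (U != W) on D(U)={3,5,6,8,10} D(W)={4,5,6}: no change
Constraint 3 (U < W) on D(U)={3,5,6,8,10} D(W)={4,5,6}: U {3,5,6,8,10}->{3,5}
Constraint 4 (X < U) on D(X)={7} D(U)={3,5}: X {7}->{}; U {3,5}->{}
So after constraint 4: D(X)={}, size = 0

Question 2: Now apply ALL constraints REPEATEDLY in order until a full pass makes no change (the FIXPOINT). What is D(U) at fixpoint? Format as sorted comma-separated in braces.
pass 0 (initial): D(U)={3,5,6,8,10}
pass 1: U {3,5,6,8,10}->{}; W {4,5,6,7,8,9}->{4,5,6}; X {3,4,7}->{}
pass 2: W {4,5,6}->{}
pass 3: no change
Fixpoint after 3 passes: D(U) = {}

Answer: {}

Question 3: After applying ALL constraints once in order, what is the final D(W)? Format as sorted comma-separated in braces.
Answer: {4,5,6}

Derivation:
Constraint 1 (W < X) on D(W)={4,5,6,7,8,9} D(X)={3,4,7}: W {4,5,6,7,8,9}->{4,5,6}; X {3,4,7}->{7}
Constraint 2 (U != W) on D(U)={3,5,6,8,10} D(W)={4,5,6}: no change
Constraint 3 (U < W) on D(U)={3,5,6,8,10} D(W)={4,5,6}: U {3,5,6,8,10}->{3,5}
Constraint 4 (X < U) on D(X)={7} D(U)={3,5}: X {7}->{}; U {3,5}->{}
So after all 4 constraints: D(W) = {4,5,6}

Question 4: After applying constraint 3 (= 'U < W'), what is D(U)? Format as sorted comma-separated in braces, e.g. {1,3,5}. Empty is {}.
Constraint 1 (W < X) on D(W)={4,5,6,7,8,9} D(X)={3,4,7}: W {4,5,6,7,8,9}->{4,5,6}; X {3,4,7}->{7}
Constraint 2 (U != W) on D(U)={3,5,6,8,10} D(W)={4,5,6}: no change
Constraint 3 (U < W) on D(U)={3,5,6,8,10} D(W)={4,5,6}: U {3,5,6,8,10}->{3,5}
So after constraint 3: D(U) = {3,5}

Answer: {3,5}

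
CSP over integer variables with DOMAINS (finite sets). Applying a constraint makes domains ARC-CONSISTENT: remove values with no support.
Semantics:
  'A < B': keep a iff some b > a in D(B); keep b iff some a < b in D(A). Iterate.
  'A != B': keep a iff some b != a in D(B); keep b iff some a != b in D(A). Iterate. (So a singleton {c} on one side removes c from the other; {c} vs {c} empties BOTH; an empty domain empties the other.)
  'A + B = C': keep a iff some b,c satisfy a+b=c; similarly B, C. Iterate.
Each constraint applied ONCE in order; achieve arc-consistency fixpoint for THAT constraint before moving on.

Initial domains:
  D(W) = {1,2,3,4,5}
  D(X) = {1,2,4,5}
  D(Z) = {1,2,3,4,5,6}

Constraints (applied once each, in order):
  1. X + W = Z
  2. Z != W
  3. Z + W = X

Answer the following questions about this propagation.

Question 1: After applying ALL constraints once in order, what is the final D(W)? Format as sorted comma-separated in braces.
Constraint 1 (X + W = Z) on D(X)={1,2,4,5} D(W)={1,2,3,4,5} D(Z)={1,2,3,4,5,6}: Z {1,2,3,4,5,6}->{2,3,4,5,6}
Constraint 2 (Z != W) on D(Z)={2,3,4,5,6} D(W)={1,2,3,4,5}: no change
Constraint 3 (Z + W = X) on D(Z)={2,3,4,5,6} D(W)={1,2,3,4,5} D(X)={1,2,4,5}: Z {2,3,4,5,6}->{2,3,4}; W {1,2,3,4,5}->{1,2,3}; X {1,2,4,5}->{4,5}
So after all 3 constraints: D(W) = {1,2,3}

Answer: {1,2,3}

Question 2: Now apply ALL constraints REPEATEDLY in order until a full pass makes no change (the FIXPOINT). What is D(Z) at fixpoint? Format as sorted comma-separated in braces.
pass 0 (initial): D(Z)={1,2,3,4,5,6}
pass 1: W {1,2,3,4,5}->{1,2,3}; X {1,2,4,5}->{4,5}; Z {1,2,3,4,5,6}->{2,3,4}
pass 2: W {1,2,3}->{}; X {4,5}->{}; Z {2,3,4}->{}
pass 3: no change
Fixpoint after 3 passes: D(Z) = {}

Answer: {}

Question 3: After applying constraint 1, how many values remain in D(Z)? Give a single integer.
Answer: 5

Derivation:
Constraint 1 (X + W = Z) on D(X)={1,2,4,5} D(W)={1,2,3,4,5} D(Z)={1,2,3,4,5,6}: Z {1,2,3,4,5,6}->{2,3,4,5,6}
So after constraint 1: D(Z)={2,3,4,5,6}, size = 5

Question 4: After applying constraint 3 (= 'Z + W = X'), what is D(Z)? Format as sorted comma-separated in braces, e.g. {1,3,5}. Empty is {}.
Constraint 1 (X + W = Z) on D(X)={1,2,4,5} D(W)={1,2,3,4,5} D(Z)={1,2,3,4,5,6}: Z {1,2,3,4,5,6}->{2,3,4,5,6}
Constraint 2 (Z != W) on D(Z)={2,3,4,5,6} D(W)={1,2,3,4,5}: no change
Constraint 3 (Z + W = X) on D(Z)={2,3,4,5,6} D(W)={1,2,3,4,5} D(X)={1,2,4,5}: Z {2,3,4,5,6}->{2,3,4}; W {1,2,3,4,5}->{1,2,3}; X {1,2,4,5}->{4,5}
So after constraint 3: D(Z) = {2,3,4}

Answer: {2,3,4}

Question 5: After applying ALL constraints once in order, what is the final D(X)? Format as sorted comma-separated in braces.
Answer: {4,5}

Derivation:
Constraint 1 (X + W = Z) on D(X)={1,2,4,5} D(W)={1,2,3,4,5} D(Z)={1,2,3,4,5,6}: Z {1,2,3,4,5,6}->{2,3,4,5,6}
Constraint 2 (Z != W) on D(Z)={2,3,4,5,6} D(W)={1,2,3,4,5}: no change
Constraint 3 (Z + W = X) on D(Z)={2,3,4,5,6} D(W)={1,2,3,4,5} D(X)={1,2,4,5}: Z {2,3,4,5,6}->{2,3,4}; W {1,2,3,4,5}->{1,2,3}; X {1,2,4,5}->{4,5}
So after all 3 constraints: D(X) = {4,5}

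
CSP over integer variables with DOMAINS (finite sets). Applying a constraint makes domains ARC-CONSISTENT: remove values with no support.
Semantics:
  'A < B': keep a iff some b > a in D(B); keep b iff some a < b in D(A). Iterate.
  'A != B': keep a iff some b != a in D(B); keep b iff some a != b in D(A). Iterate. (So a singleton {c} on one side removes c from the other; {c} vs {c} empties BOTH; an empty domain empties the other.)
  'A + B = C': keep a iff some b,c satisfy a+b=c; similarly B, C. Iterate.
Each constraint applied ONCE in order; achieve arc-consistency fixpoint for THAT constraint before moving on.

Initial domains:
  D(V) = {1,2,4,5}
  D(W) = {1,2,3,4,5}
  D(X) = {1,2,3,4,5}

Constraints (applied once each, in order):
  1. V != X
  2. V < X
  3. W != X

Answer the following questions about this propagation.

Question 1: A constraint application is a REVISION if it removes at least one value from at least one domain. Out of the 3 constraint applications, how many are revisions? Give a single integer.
Answer: 1

Derivation:
Constraint 1 (V != X) on D(V)={1,2,4,5} D(X)={1,2,3,4,5}: no change => not a revision
Constraint 2 (V < X) on D(V)={1,2,4,5} D(X)={1,2,3,4,5}: V {1,2,4,5}->{1,2,4}; X {1,2,3,4,5}->{2,3,4,5} => REVISION
Constraint 3 (W != X) on D(W)={1,2,3,4,5} D(X)={2,3,4,5}: no change => not a revision
Total revisions = 1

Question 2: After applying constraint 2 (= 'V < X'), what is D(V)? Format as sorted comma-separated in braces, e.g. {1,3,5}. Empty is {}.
Answer: {1,2,4}

Derivation:
Constraint 1 (V != X) on D(V)={1,2,4,5} D(X)={1,2,3,4,5}: no change
Constraint 2 (V < X) on D(V)={1,2,4,5} D(X)={1,2,3,4,5}: V {1,2,4,5}->{1,2,4}; X {1,2,3,4,5}->{2,3,4,5}
So after constraint 2: D(V) = {1,2,4}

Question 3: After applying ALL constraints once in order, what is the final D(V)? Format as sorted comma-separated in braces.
Constraint 1 (V != X) on D(V)={1,2,4,5} D(X)={1,2,3,4,5}: no change
Constraint 2 (V < X) on D(V)={1,2,4,5} D(X)={1,2,3,4,5}: V {1,2,4,5}->{1,2,4}; X {1,2,3,4,5}->{2,3,4,5}
Constraint 3 (W != X) on D(W)={1,2,3,4,5} D(X)={2,3,4,5}: no change
So after all 3 constraints: D(V) = {1,2,4}

Answer: {1,2,4}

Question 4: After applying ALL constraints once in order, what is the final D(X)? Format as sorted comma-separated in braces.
Answer: {2,3,4,5}

Derivation:
Constraint 1 (V != X) on D(V)={1,2,4,5} D(X)={1,2,3,4,5}: no change
Constraint 2 (V < X) on D(V)={1,2,4,5} D(X)={1,2,3,4,5}: V {1,2,4,5}->{1,2,4}; X {1,2,3,4,5}->{2,3,4,5}
Constraint 3 (W != X) on D(W)={1,2,3,4,5} D(X)={2,3,4,5}: no change
So after all 3 constraints: D(X) = {2,3,4,5}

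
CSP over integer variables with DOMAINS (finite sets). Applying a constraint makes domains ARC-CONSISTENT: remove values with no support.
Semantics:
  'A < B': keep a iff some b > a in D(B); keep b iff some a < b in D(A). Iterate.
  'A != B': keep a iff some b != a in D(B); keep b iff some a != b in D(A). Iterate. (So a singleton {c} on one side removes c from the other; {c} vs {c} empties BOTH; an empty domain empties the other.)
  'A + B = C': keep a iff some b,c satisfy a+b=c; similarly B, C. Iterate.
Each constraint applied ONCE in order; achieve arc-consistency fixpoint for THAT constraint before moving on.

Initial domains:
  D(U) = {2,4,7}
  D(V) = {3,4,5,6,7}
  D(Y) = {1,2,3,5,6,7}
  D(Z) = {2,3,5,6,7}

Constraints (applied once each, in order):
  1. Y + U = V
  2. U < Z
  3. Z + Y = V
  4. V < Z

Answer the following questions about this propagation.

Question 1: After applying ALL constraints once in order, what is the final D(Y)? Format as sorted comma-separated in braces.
Answer: {1,2,3}

Derivation:
Constraint 1 (Y + U = V) on D(Y)={1,2,3,5,6,7} D(U)={2,4,7} D(V)={3,4,5,6,7}: Y {1,2,3,5,6,7}->{1,2,3,5}; U {2,4,7}->{2,4}
Constraint 2 (U < Z) on D(U)={2,4} D(Z)={2,3,5,6,7}: Z {2,3,5,6,7}->{3,5,6,7}
Constraint 3 (Z + Y = V) on D(Z)={3,5,6,7} D(Y)={1,2,3,5} D(V)={3,4,5,6,7}: Z {3,5,6,7}->{3,5,6}; Y {1,2,3,5}->{1,2,3}; V {3,4,5,6,7}->{4,5,6,7}
Constraint 4 (V < Z) on D(V)={4,5,6,7} D(Z)={3,5,6}: V {4,5,6,7}->{4,5}; Z {3,5,6}->{5,6}
So after all 4 constraints: D(Y) = {1,2,3}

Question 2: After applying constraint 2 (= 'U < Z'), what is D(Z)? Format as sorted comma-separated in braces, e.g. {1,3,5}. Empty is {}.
Constraint 1 (Y + U = V) on D(Y)={1,2,3,5,6,7} D(U)={2,4,7} D(V)={3,4,5,6,7}: Y {1,2,3,5,6,7}->{1,2,3,5}; U {2,4,7}->{2,4}
Constraint 2 (U < Z) on D(U)={2,4} D(Z)={2,3,5,6,7}: Z {2,3,5,6,7}->{3,5,6,7}
So after constraint 2: D(Z) = {3,5,6,7}

Answer: {3,5,6,7}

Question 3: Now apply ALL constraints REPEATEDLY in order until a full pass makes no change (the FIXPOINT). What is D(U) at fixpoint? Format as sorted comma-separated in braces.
Answer: {}

Derivation:
pass 0 (initial): D(U)={2,4,7}
pass 1: U {2,4,7}->{2,4}; V {3,4,5,6,7}->{4,5}; Y {1,2,3,5,6,7}->{1,2,3}; Z {2,3,5,6,7}->{5,6}
pass 2: V {4,5}->{}; Y {1,2,3}->{}; Z {5,6}->{}
pass 3: U {2,4}->{}
pass 4: no change
Fixpoint after 4 passes: D(U) = {}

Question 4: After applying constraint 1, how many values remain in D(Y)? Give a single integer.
Constraint 1 (Y + U = V) on D(Y)={1,2,3,5,6,7} D(U)={2,4,7} D(V)={3,4,5,6,7}: Y {1,2,3,5,6,7}->{1,2,3,5}; U {2,4,7}->{2,4}
So after constraint 1: D(Y)={1,2,3,5}, size = 4

Answer: 4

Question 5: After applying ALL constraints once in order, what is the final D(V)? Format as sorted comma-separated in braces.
Constraint 1 (Y + U = V) on D(Y)={1,2,3,5,6,7} D(U)={2,4,7} D(V)={3,4,5,6,7}: Y {1,2,3,5,6,7}->{1,2,3,5}; U {2,4,7}->{2,4}
Constraint 2 (U < Z) on D(U)={2,4} D(Z)={2,3,5,6,7}: Z {2,3,5,6,7}->{3,5,6,7}
Constraint 3 (Z + Y = V) on D(Z)={3,5,6,7} D(Y)={1,2,3,5} D(V)={3,4,5,6,7}: Z {3,5,6,7}->{3,5,6}; Y {1,2,3,5}->{1,2,3}; V {3,4,5,6,7}->{4,5,6,7}
Constraint 4 (V < Z) on D(V)={4,5,6,7} D(Z)={3,5,6}: V {4,5,6,7}->{4,5}; Z {3,5,6}->{5,6}
So after all 4 constraints: D(V) = {4,5}

Answer: {4,5}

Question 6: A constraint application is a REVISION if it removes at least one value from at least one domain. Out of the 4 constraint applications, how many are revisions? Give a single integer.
Answer: 4

Derivation:
Constraint 1 (Y + U = V) on D(Y)={1,2,3,5,6,7} D(U)={2,4,7} D(V)={3,4,5,6,7}: Y {1,2,3,5,6,7}->{1,2,3,5}; U {2,4,7}->{2,4} => REVISION
Constraint 2 (U < Z) on D(U)={2,4} D(Z)={2,3,5,6,7}: Z {2,3,5,6,7}->{3,5,6,7} => REVISION
Constraint 3 (Z + Y = V) on D(Z)={3,5,6,7} D(Y)={1,2,3,5} D(V)={3,4,5,6,7}: Z {3,5,6,7}->{3,5,6}; Y {1,2,3,5}->{1,2,3}; V {3,4,5,6,7}->{4,5,6,7} => REVISION
Constraint 4 (V < Z) on D(V)={4,5,6,7} D(Z)={3,5,6}: V {4,5,6,7}->{4,5}; Z {3,5,6}->{5,6} => REVISION
Total revisions = 4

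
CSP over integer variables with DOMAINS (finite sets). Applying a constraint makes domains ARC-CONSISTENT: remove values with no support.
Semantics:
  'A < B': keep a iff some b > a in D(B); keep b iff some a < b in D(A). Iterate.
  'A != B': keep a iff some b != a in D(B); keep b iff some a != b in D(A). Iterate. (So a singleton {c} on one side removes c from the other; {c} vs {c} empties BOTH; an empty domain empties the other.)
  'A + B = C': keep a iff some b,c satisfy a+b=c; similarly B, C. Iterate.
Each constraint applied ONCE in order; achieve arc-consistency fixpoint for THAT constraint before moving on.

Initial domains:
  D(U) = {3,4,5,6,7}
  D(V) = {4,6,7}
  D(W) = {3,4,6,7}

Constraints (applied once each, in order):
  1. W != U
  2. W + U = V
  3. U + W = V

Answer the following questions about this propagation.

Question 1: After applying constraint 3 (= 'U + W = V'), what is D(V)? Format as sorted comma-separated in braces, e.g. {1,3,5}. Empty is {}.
Answer: {6,7}

Derivation:
Constraint 1 (W != U) on D(W)={3,4,6,7} D(U)={3,4,5,6,7}: no change
Constraint 2 (W + U = V) on D(W)={3,4,6,7} D(U)={3,4,5,6,7} D(V)={4,6,7}: W {3,4,6,7}->{3,4}; U {3,4,5,6,7}->{3,4}; V {4,6,7}->{6,7}
Constraint 3 (U + W = V) on D(U)={3,4} D(W)={3,4} D(V)={6,7}: no change
So after constraint 3: D(V) = {6,7}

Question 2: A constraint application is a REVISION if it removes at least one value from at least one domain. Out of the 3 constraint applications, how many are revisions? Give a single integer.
Constraint 1 (W != U) on D(W)={3,4,6,7} D(U)={3,4,5,6,7}: no change => not a revision
Constraint 2 (W + U = V) on D(W)={3,4,6,7} D(U)={3,4,5,6,7} D(V)={4,6,7}: W {3,4,6,7}->{3,4}; U {3,4,5,6,7}->{3,4}; V {4,6,7}->{6,7} => REVISION
Constraint 3 (U + W = V) on D(U)={3,4} D(W)={3,4} D(V)={6,7}: no change => not a revision
Total revisions = 1

Answer: 1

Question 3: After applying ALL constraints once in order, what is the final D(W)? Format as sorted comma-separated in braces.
Answer: {3,4}

Derivation:
Constraint 1 (W != U) on D(W)={3,4,6,7} D(U)={3,4,5,6,7}: no change
Constraint 2 (W + U = V) on D(W)={3,4,6,7} D(U)={3,4,5,6,7} D(V)={4,6,7}: W {3,4,6,7}->{3,4}; U {3,4,5,6,7}->{3,4}; V {4,6,7}->{6,7}
Constraint 3 (U + W = V) on D(U)={3,4} D(W)={3,4} D(V)={6,7}: no change
So after all 3 constraints: D(W) = {3,4}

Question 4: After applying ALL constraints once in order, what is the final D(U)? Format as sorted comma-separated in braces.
Answer: {3,4}

Derivation:
Constraint 1 (W != U) on D(W)={3,4,6,7} D(U)={3,4,5,6,7}: no change
Constraint 2 (W + U = V) on D(W)={3,4,6,7} D(U)={3,4,5,6,7} D(V)={4,6,7}: W {3,4,6,7}->{3,4}; U {3,4,5,6,7}->{3,4}; V {4,6,7}->{6,7}
Constraint 3 (U + W = V) on D(U)={3,4} D(W)={3,4} D(V)={6,7}: no change
So after all 3 constraints: D(U) = {3,4}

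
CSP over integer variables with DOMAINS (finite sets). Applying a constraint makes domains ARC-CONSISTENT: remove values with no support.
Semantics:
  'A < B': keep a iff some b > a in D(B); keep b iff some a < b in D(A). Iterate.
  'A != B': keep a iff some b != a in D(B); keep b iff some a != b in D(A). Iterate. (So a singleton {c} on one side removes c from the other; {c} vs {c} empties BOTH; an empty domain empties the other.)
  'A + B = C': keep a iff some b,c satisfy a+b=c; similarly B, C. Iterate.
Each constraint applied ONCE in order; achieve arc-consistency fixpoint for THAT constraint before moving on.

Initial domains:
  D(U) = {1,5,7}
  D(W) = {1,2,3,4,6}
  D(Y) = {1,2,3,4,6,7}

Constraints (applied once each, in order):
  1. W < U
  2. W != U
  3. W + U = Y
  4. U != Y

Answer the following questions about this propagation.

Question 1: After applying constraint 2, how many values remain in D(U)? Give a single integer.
Answer: 2

Derivation:
Constraint 1 (W < U) on D(W)={1,2,3,4,6} D(U)={1,5,7}: U {1,5,7}->{5,7}
Constraint 2 (W != U) on D(W)={1,2,3,4,6} D(U)={5,7}: no change
So after constraint 2: D(U)={5,7}, size = 2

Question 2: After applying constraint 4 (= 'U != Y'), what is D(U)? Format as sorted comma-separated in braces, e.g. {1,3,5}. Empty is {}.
Constraint 1 (W < U) on D(W)={1,2,3,4,6} D(U)={1,5,7}: U {1,5,7}->{5,7}
Constraint 2 (W != U) on D(W)={1,2,3,4,6} D(U)={5,7}: no change
Constraint 3 (W + U = Y) on D(W)={1,2,3,4,6} D(U)={5,7} D(Y)={1,2,3,4,6,7}: W {1,2,3,4,6}->{1,2}; U {5,7}->{5}; Y {1,2,3,4,6,7}->{6,7}
Constraint 4 (U != Y) on D(U)={5} D(Y)={6,7}: no change
So after constraint 4: D(U) = {5}

Answer: {5}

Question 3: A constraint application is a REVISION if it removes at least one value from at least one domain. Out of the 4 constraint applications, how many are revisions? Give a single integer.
Constraint 1 (W < U) on D(W)={1,2,3,4,6} D(U)={1,5,7}: U {1,5,7}->{5,7} => REVISION
Constraint 2 (W != U) on D(W)={1,2,3,4,6} D(U)={5,7}: no change => not a revision
Constraint 3 (W + U = Y) on D(W)={1,2,3,4,6} D(U)={5,7} D(Y)={1,2,3,4,6,7}: W {1,2,3,4,6}->{1,2}; U {5,7}->{5}; Y {1,2,3,4,6,7}->{6,7} => REVISION
Constraint 4 (U != Y) on D(U)={5} D(Y)={6,7}: no change => not a revision
Total revisions = 2

Answer: 2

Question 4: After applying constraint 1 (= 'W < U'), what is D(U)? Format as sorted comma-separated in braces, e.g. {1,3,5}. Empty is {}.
Answer: {5,7}

Derivation:
Constraint 1 (W < U) on D(W)={1,2,3,4,6} D(U)={1,5,7}: U {1,5,7}->{5,7}
So after constraint 1: D(U) = {5,7}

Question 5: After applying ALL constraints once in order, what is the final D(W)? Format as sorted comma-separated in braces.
Answer: {1,2}

Derivation:
Constraint 1 (W < U) on D(W)={1,2,3,4,6} D(U)={1,5,7}: U {1,5,7}->{5,7}
Constraint 2 (W != U) on D(W)={1,2,3,4,6} D(U)={5,7}: no change
Constraint 3 (W + U = Y) on D(W)={1,2,3,4,6} D(U)={5,7} D(Y)={1,2,3,4,6,7}: W {1,2,3,4,6}->{1,2}; U {5,7}->{5}; Y {1,2,3,4,6,7}->{6,7}
Constraint 4 (U != Y) on D(U)={5} D(Y)={6,7}: no change
So after all 4 constraints: D(W) = {1,2}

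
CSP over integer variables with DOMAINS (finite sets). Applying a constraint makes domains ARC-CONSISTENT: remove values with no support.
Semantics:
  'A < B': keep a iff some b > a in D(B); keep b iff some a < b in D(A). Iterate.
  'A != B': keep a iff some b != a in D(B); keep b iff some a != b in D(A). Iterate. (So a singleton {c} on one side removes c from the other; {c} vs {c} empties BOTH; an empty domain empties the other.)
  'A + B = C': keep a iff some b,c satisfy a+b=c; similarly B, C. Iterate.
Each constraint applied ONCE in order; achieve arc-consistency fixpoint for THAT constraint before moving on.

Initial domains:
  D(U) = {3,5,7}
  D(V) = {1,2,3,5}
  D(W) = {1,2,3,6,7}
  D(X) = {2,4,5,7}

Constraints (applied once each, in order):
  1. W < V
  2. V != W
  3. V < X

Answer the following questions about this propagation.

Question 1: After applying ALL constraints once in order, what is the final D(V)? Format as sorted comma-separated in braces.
Constraint 1 (W < V) on D(W)={1,2,3,6,7} D(V)={1,2,3,5}: W {1,2,3,6,7}->{1,2,3}; V {1,2,3,5}->{2,3,5}
Constraint 2 (V != W) on D(V)={2,3,5} D(W)={1,2,3}: no change
Constraint 3 (V < X) on D(V)={2,3,5} D(X)={2,4,5,7}: X {2,4,5,7}->{4,5,7}
So after all 3 constraints: D(V) = {2,3,5}

Answer: {2,3,5}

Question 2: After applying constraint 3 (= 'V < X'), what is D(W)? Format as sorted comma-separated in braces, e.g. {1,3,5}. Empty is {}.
Constraint 1 (W < V) on D(W)={1,2,3,6,7} D(V)={1,2,3,5}: W {1,2,3,6,7}->{1,2,3}; V {1,2,3,5}->{2,3,5}
Constraint 2 (V != W) on D(V)={2,3,5} D(W)={1,2,3}: no change
Constraint 3 (V < X) on D(V)={2,3,5} D(X)={2,4,5,7}: X {2,4,5,7}->{4,5,7}
So after constraint 3: D(W) = {1,2,3}

Answer: {1,2,3}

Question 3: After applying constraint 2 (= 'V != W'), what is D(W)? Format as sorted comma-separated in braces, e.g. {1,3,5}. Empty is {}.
Answer: {1,2,3}

Derivation:
Constraint 1 (W < V) on D(W)={1,2,3,6,7} D(V)={1,2,3,5}: W {1,2,3,6,7}->{1,2,3}; V {1,2,3,5}->{2,3,5}
Constraint 2 (V != W) on D(V)={2,3,5} D(W)={1,2,3}: no change
So after constraint 2: D(W) = {1,2,3}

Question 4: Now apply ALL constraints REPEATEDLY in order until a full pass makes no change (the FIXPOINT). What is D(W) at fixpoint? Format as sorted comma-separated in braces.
Answer: {1,2,3}

Derivation:
pass 0 (initial): D(W)={1,2,3,6,7}
pass 1: V {1,2,3,5}->{2,3,5}; W {1,2,3,6,7}->{1,2,3}; X {2,4,5,7}->{4,5,7}
pass 2: no change
Fixpoint after 2 passes: D(W) = {1,2,3}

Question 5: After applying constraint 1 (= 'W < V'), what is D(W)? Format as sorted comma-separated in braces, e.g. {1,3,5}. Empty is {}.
Constraint 1 (W < V) on D(W)={1,2,3,6,7} D(V)={1,2,3,5}: W {1,2,3,6,7}->{1,2,3}; V {1,2,3,5}->{2,3,5}
So after constraint 1: D(W) = {1,2,3}

Answer: {1,2,3}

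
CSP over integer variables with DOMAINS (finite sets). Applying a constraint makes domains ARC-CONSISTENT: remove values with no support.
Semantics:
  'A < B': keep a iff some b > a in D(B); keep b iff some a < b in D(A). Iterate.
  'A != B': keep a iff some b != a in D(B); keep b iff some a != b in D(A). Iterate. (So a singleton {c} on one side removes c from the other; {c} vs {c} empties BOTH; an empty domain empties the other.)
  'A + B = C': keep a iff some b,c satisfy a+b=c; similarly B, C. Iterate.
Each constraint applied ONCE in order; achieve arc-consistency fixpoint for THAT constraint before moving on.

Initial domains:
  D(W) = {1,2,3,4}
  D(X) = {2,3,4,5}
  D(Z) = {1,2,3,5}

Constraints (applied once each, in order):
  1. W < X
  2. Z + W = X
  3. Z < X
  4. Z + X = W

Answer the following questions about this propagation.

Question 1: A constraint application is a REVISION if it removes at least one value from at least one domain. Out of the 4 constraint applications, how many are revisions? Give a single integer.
Constraint 1 (W < X) on D(W)={1,2,3,4} D(X)={2,3,4,5}: no change => not a revision
Constraint 2 (Z + W = X) on D(Z)={1,2,3,5} D(W)={1,2,3,4} D(X)={2,3,4,5}: Z {1,2,3,5}->{1,2,3} => REVISION
Constraint 3 (Z < X) on D(Z)={1,2,3} D(X)={2,3,4,5}: no change => not a revision
Constraint 4 (Z + X = W) on D(Z)={1,2,3} D(X)={2,3,4,5} D(W)={1,2,3,4}: Z {1,2,3}->{1,2}; X {2,3,4,5}->{2,3}; W {1,2,3,4}->{3,4} => REVISION
Total revisions = 2

Answer: 2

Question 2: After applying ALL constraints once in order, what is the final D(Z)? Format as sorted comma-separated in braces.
Answer: {1,2}

Derivation:
Constraint 1 (W < X) on D(W)={1,2,3,4} D(X)={2,3,4,5}: no change
Constraint 2 (Z + W = X) on D(Z)={1,2,3,5} D(W)={1,2,3,4} D(X)={2,3,4,5}: Z {1,2,3,5}->{1,2,3}
Constraint 3 (Z < X) on D(Z)={1,2,3} D(X)={2,3,4,5}: no change
Constraint 4 (Z + X = W) on D(Z)={1,2,3} D(X)={2,3,4,5} D(W)={1,2,3,4}: Z {1,2,3}->{1,2}; X {2,3,4,5}->{2,3}; W {1,2,3,4}->{3,4}
So after all 4 constraints: D(Z) = {1,2}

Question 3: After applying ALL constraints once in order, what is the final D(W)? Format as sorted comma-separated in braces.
Answer: {3,4}

Derivation:
Constraint 1 (W < X) on D(W)={1,2,3,4} D(X)={2,3,4,5}: no change
Constraint 2 (Z + W = X) on D(Z)={1,2,3,5} D(W)={1,2,3,4} D(X)={2,3,4,5}: Z {1,2,3,5}->{1,2,3}
Constraint 3 (Z < X) on D(Z)={1,2,3} D(X)={2,3,4,5}: no change
Constraint 4 (Z + X = W) on D(Z)={1,2,3} D(X)={2,3,4,5} D(W)={1,2,3,4}: Z {1,2,3}->{1,2}; X {2,3,4,5}->{2,3}; W {1,2,3,4}->{3,4}
So after all 4 constraints: D(W) = {3,4}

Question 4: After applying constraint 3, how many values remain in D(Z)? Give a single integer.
Answer: 3

Derivation:
Constraint 1 (W < X) on D(W)={1,2,3,4} D(X)={2,3,4,5}: no change
Constraint 2 (Z + W = X) on D(Z)={1,2,3,5} D(W)={1,2,3,4} D(X)={2,3,4,5}: Z {1,2,3,5}->{1,2,3}
Constraint 3 (Z < X) on D(Z)={1,2,3} D(X)={2,3,4,5}: no change
So after constraint 3: D(Z)={1,2,3}, size = 3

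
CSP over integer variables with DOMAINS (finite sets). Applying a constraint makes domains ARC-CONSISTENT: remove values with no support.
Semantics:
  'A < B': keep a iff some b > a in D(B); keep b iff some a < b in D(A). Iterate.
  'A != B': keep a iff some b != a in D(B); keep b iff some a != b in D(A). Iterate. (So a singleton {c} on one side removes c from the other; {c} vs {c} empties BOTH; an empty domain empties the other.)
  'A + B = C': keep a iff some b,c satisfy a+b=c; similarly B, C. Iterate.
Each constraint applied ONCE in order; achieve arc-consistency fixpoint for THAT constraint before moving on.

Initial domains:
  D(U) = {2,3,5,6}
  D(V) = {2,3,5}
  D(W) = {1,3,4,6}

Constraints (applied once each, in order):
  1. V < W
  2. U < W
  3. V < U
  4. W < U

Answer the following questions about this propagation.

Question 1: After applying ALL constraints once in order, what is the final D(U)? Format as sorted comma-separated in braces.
Constraint 1 (V < W) on D(V)={2,3,5} D(W)={1,3,4,6}: W {1,3,4,6}->{3,4,6}
Constraint 2 (U < W) on D(U)={2,3,5,6} D(W)={3,4,6}: U {2,3,5,6}->{2,3,5}
Constraint 3 (V < U) on D(V)={2,3,5} D(U)={2,3,5}: V {2,3,5}->{2,3}; U {2,3,5}->{3,5}
Constraint 4 (W < U) on D(W)={3,4,6} D(U)={3,5}: W {3,4,6}->{3,4}; U {3,5}->{5}
So after all 4 constraints: D(U) = {5}

Answer: {5}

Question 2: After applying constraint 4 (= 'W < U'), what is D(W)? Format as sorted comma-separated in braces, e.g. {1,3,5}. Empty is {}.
Constraint 1 (V < W) on D(V)={2,3,5} D(W)={1,3,4,6}: W {1,3,4,6}->{3,4,6}
Constraint 2 (U < W) on D(U)={2,3,5,6} D(W)={3,4,6}: U {2,3,5,6}->{2,3,5}
Constraint 3 (V < U) on D(V)={2,3,5} D(U)={2,3,5}: V {2,3,5}->{2,3}; U {2,3,5}->{3,5}
Constraint 4 (W < U) on D(W)={3,4,6} D(U)={3,5}: W {3,4,6}->{3,4}; U {3,5}->{5}
So after constraint 4: D(W) = {3,4}

Answer: {3,4}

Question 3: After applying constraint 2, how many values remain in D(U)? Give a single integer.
Answer: 3

Derivation:
Constraint 1 (V < W) on D(V)={2,3,5} D(W)={1,3,4,6}: W {1,3,4,6}->{3,4,6}
Constraint 2 (U < W) on D(U)={2,3,5,6} D(W)={3,4,6}: U {2,3,5,6}->{2,3,5}
So after constraint 2: D(U)={2,3,5}, size = 3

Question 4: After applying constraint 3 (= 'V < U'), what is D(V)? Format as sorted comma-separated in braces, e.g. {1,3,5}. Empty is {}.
Answer: {2,3}

Derivation:
Constraint 1 (V < W) on D(V)={2,3,5} D(W)={1,3,4,6}: W {1,3,4,6}->{3,4,6}
Constraint 2 (U < W) on D(U)={2,3,5,6} D(W)={3,4,6}: U {2,3,5,6}->{2,3,5}
Constraint 3 (V < U) on D(V)={2,3,5} D(U)={2,3,5}: V {2,3,5}->{2,3}; U {2,3,5}->{3,5}
So after constraint 3: D(V) = {2,3}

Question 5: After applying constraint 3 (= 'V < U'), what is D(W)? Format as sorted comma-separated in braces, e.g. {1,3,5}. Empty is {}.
Constraint 1 (V < W) on D(V)={2,3,5} D(W)={1,3,4,6}: W {1,3,4,6}->{3,4,6}
Constraint 2 (U < W) on D(U)={2,3,5,6} D(W)={3,4,6}: U {2,3,5,6}->{2,3,5}
Constraint 3 (V < U) on D(V)={2,3,5} D(U)={2,3,5}: V {2,3,5}->{2,3}; U {2,3,5}->{3,5}
So after constraint 3: D(W) = {3,4,6}

Answer: {3,4,6}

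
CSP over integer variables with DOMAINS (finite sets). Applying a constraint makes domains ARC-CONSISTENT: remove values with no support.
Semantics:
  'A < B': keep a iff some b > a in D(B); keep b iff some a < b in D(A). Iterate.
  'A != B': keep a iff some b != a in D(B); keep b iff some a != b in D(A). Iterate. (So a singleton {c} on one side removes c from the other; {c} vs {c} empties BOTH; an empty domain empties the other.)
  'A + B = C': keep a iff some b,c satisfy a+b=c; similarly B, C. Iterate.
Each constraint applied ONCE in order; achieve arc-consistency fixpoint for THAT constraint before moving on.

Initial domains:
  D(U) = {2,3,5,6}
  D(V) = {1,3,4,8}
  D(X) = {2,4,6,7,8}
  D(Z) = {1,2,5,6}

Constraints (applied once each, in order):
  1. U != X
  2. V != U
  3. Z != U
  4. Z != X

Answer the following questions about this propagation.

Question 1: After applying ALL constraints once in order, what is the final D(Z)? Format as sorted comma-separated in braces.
Answer: {1,2,5,6}

Derivation:
Constraint 1 (U != X) on D(U)={2,3,5,6} D(X)={2,4,6,7,8}: no change
Constraint 2 (V != U) on D(V)={1,3,4,8} D(U)={2,3,5,6}: no change
Constraint 3 (Z != U) on D(Z)={1,2,5,6} D(U)={2,3,5,6}: no change
Constraint 4 (Z != X) on D(Z)={1,2,5,6} D(X)={2,4,6,7,8}: no change
So after all 4 constraints: D(Z) = {1,2,5,6}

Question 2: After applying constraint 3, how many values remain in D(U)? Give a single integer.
Constraint 1 (U != X) on D(U)={2,3,5,6} D(X)={2,4,6,7,8}: no change
Constraint 2 (V != U) on D(V)={1,3,4,8} D(U)={2,3,5,6}: no change
Constraint 3 (Z != U) on D(Z)={1,2,5,6} D(U)={2,3,5,6}: no change
So after constraint 3: D(U)={2,3,5,6}, size = 4

Answer: 4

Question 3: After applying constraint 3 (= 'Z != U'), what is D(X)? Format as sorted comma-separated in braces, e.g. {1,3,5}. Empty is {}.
Constraint 1 (U != X) on D(U)={2,3,5,6} D(X)={2,4,6,7,8}: no change
Constraint 2 (V != U) on D(V)={1,3,4,8} D(U)={2,3,5,6}: no change
Constraint 3 (Z != U) on D(Z)={1,2,5,6} D(U)={2,3,5,6}: no change
So after constraint 3: D(X) = {2,4,6,7,8}

Answer: {2,4,6,7,8}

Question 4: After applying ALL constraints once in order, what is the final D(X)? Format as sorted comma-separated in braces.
Constraint 1 (U != X) on D(U)={2,3,5,6} D(X)={2,4,6,7,8}: no change
Constraint 2 (V != U) on D(V)={1,3,4,8} D(U)={2,3,5,6}: no change
Constraint 3 (Z != U) on D(Z)={1,2,5,6} D(U)={2,3,5,6}: no change
Constraint 4 (Z != X) on D(Z)={1,2,5,6} D(X)={2,4,6,7,8}: no change
So after all 4 constraints: D(X) = {2,4,6,7,8}

Answer: {2,4,6,7,8}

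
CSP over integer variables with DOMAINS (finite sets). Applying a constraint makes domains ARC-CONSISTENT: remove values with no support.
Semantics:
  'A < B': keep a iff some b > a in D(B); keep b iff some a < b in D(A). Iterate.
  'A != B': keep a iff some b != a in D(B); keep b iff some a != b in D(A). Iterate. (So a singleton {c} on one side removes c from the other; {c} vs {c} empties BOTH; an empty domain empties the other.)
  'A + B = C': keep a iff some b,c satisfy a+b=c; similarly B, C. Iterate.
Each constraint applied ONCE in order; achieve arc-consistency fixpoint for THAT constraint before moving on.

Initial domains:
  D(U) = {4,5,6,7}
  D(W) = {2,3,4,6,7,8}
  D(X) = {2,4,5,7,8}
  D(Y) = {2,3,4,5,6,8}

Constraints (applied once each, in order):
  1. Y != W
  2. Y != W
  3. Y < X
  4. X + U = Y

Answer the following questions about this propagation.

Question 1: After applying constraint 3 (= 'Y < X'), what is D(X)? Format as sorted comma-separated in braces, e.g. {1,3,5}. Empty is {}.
Answer: {4,5,7,8}

Derivation:
Constraint 1 (Y != W) on D(Y)={2,3,4,5,6,8} D(W)={2,3,4,6,7,8}: no change
Constraint 2 (Y != W) on D(Y)={2,3,4,5,6,8} D(W)={2,3,4,6,7,8}: no change
Constraint 3 (Y < X) on D(Y)={2,3,4,5,6,8} D(X)={2,4,5,7,8}: Y {2,3,4,5,6,8}->{2,3,4,5,6}; X {2,4,5,7,8}->{4,5,7,8}
So after constraint 3: D(X) = {4,5,7,8}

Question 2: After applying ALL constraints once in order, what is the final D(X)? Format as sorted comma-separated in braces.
Constraint 1 (Y != W) on D(Y)={2,3,4,5,6,8} D(W)={2,3,4,6,7,8}: no change
Constraint 2 (Y != W) on D(Y)={2,3,4,5,6,8} D(W)={2,3,4,6,7,8}: no change
Constraint 3 (Y < X) on D(Y)={2,3,4,5,6,8} D(X)={2,4,5,7,8}: Y {2,3,4,5,6,8}->{2,3,4,5,6}; X {2,4,5,7,8}->{4,5,7,8}
Constraint 4 (X + U = Y) on D(X)={4,5,7,8} D(U)={4,5,6,7} D(Y)={2,3,4,5,6}: X {4,5,7,8}->{}; U {4,5,6,7}->{}; Y {2,3,4,5,6}->{}
So after all 4 constraints: D(X) = {}

Answer: {}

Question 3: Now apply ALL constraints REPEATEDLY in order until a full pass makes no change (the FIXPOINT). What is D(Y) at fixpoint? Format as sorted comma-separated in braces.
Answer: {}

Derivation:
pass 0 (initial): D(Y)={2,3,4,5,6,8}
pass 1: U {4,5,6,7}->{}; X {2,4,5,7,8}->{}; Y {2,3,4,5,6,8}->{}
pass 2: W {2,3,4,6,7,8}->{}
pass 3: no change
Fixpoint after 3 passes: D(Y) = {}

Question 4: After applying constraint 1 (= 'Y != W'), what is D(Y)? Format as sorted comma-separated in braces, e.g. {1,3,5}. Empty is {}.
Answer: {2,3,4,5,6,8}

Derivation:
Constraint 1 (Y != W) on D(Y)={2,3,4,5,6,8} D(W)={2,3,4,6,7,8}: no change
So after constraint 1: D(Y) = {2,3,4,5,6,8}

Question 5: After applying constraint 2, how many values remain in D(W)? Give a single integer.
Constraint 1 (Y != W) on D(Y)={2,3,4,5,6,8} D(W)={2,3,4,6,7,8}: no change
Constraint 2 (Y != W) on D(Y)={2,3,4,5,6,8} D(W)={2,3,4,6,7,8}: no change
So after constraint 2: D(W)={2,3,4,6,7,8}, size = 6

Answer: 6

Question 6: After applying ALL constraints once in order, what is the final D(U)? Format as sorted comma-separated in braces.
Constraint 1 (Y != W) on D(Y)={2,3,4,5,6,8} D(W)={2,3,4,6,7,8}: no change
Constraint 2 (Y != W) on D(Y)={2,3,4,5,6,8} D(W)={2,3,4,6,7,8}: no change
Constraint 3 (Y < X) on D(Y)={2,3,4,5,6,8} D(X)={2,4,5,7,8}: Y {2,3,4,5,6,8}->{2,3,4,5,6}; X {2,4,5,7,8}->{4,5,7,8}
Constraint 4 (X + U = Y) on D(X)={4,5,7,8} D(U)={4,5,6,7} D(Y)={2,3,4,5,6}: X {4,5,7,8}->{}; U {4,5,6,7}->{}; Y {2,3,4,5,6}->{}
So after all 4 constraints: D(U) = {}

Answer: {}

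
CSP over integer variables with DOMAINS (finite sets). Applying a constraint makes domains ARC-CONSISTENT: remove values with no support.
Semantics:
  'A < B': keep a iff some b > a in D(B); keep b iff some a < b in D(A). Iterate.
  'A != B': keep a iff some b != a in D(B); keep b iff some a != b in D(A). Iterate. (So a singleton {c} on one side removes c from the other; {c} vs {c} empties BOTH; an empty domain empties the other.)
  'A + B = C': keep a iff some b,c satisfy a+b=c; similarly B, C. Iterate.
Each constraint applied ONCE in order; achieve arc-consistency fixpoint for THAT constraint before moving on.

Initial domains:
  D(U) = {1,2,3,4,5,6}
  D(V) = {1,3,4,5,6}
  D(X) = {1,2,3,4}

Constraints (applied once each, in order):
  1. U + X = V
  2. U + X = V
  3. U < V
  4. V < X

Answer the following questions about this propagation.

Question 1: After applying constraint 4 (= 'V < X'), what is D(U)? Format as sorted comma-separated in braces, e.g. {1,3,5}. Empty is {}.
Answer: {1,2,3,4,5}

Derivation:
Constraint 1 (U + X = V) on D(U)={1,2,3,4,5,6} D(X)={1,2,3,4} D(V)={1,3,4,5,6}: U {1,2,3,4,5,6}->{1,2,3,4,5}; V {1,3,4,5,6}->{3,4,5,6}
Constraint 2 (U + X = V) on D(U)={1,2,3,4,5} D(X)={1,2,3,4} D(V)={3,4,5,6}: no change
Constraint 3 (U < V) on D(U)={1,2,3,4,5} D(V)={3,4,5,6}: no change
Constraint 4 (V < X) on D(V)={3,4,5,6} D(X)={1,2,3,4}: V {3,4,5,6}->{3}; X {1,2,3,4}->{4}
So after constraint 4: D(U) = {1,2,3,4,5}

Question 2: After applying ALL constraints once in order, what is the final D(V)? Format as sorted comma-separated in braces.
Answer: {3}

Derivation:
Constraint 1 (U + X = V) on D(U)={1,2,3,4,5,6} D(X)={1,2,3,4} D(V)={1,3,4,5,6}: U {1,2,3,4,5,6}->{1,2,3,4,5}; V {1,3,4,5,6}->{3,4,5,6}
Constraint 2 (U + X = V) on D(U)={1,2,3,4,5} D(X)={1,2,3,4} D(V)={3,4,5,6}: no change
Constraint 3 (U < V) on D(U)={1,2,3,4,5} D(V)={3,4,5,6}: no change
Constraint 4 (V < X) on D(V)={3,4,5,6} D(X)={1,2,3,4}: V {3,4,5,6}->{3}; X {1,2,3,4}->{4}
So after all 4 constraints: D(V) = {3}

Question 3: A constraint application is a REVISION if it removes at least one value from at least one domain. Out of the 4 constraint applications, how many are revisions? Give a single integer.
Constraint 1 (U + X = V) on D(U)={1,2,3,4,5,6} D(X)={1,2,3,4} D(V)={1,3,4,5,6}: U {1,2,3,4,5,6}->{1,2,3,4,5}; V {1,3,4,5,6}->{3,4,5,6} => REVISION
Constraint 2 (U + X = V) on D(U)={1,2,3,4,5} D(X)={1,2,3,4} D(V)={3,4,5,6}: no change => not a revision
Constraint 3 (U < V) on D(U)={1,2,3,4,5} D(V)={3,4,5,6}: no change => not a revision
Constraint 4 (V < X) on D(V)={3,4,5,6} D(X)={1,2,3,4}: V {3,4,5,6}->{3}; X {1,2,3,4}->{4} => REVISION
Total revisions = 2

Answer: 2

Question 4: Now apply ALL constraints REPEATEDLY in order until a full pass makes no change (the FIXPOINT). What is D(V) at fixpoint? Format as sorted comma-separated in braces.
Answer: {}

Derivation:
pass 0 (initial): D(V)={1,3,4,5,6}
pass 1: U {1,2,3,4,5,6}->{1,2,3,4,5}; V {1,3,4,5,6}->{3}; X {1,2,3,4}->{4}
pass 2: U {1,2,3,4,5}->{}; V {3}->{}; X {4}->{}
pass 3: no change
Fixpoint after 3 passes: D(V) = {}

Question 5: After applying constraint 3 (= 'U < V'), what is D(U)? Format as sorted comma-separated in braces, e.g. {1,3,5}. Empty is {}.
Answer: {1,2,3,4,5}

Derivation:
Constraint 1 (U + X = V) on D(U)={1,2,3,4,5,6} D(X)={1,2,3,4} D(V)={1,3,4,5,6}: U {1,2,3,4,5,6}->{1,2,3,4,5}; V {1,3,4,5,6}->{3,4,5,6}
Constraint 2 (U + X = V) on D(U)={1,2,3,4,5} D(X)={1,2,3,4} D(V)={3,4,5,6}: no change
Constraint 3 (U < V) on D(U)={1,2,3,4,5} D(V)={3,4,5,6}: no change
So after constraint 3: D(U) = {1,2,3,4,5}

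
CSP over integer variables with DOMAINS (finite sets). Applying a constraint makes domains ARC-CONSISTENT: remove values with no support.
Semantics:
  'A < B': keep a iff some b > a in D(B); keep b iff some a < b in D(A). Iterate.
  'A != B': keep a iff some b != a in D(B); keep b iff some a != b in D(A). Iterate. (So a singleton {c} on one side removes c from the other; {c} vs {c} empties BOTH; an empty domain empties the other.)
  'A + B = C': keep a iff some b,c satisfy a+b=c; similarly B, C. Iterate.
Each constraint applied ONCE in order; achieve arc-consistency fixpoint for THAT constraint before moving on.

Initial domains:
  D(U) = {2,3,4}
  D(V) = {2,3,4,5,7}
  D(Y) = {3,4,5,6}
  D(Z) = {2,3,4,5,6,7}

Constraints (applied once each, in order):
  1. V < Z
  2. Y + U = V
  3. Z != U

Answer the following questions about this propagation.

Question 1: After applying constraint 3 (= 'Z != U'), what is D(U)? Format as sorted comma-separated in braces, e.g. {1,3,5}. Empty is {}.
Answer: {2}

Derivation:
Constraint 1 (V < Z) on D(V)={2,3,4,5,7} D(Z)={2,3,4,5,6,7}: V {2,3,4,5,7}->{2,3,4,5}; Z {2,3,4,5,6,7}->{3,4,5,6,7}
Constraint 2 (Y + U = V) on D(Y)={3,4,5,6} D(U)={2,3,4} D(V)={2,3,4,5}: Y {3,4,5,6}->{3}; U {2,3,4}->{2}; V {2,3,4,5}->{5}
Constraint 3 (Z != U) on D(Z)={3,4,5,6,7} D(U)={2}: no change
So after constraint 3: D(U) = {2}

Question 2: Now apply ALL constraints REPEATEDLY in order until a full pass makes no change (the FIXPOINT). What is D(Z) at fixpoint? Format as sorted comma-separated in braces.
Answer: {6,7}

Derivation:
pass 0 (initial): D(Z)={2,3,4,5,6,7}
pass 1: U {2,3,4}->{2}; V {2,3,4,5,7}->{5}; Y {3,4,5,6}->{3}; Z {2,3,4,5,6,7}->{3,4,5,6,7}
pass 2: Z {3,4,5,6,7}->{6,7}
pass 3: no change
Fixpoint after 3 passes: D(Z) = {6,7}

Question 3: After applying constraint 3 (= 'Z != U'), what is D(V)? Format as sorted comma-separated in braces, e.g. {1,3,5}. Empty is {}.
Constraint 1 (V < Z) on D(V)={2,3,4,5,7} D(Z)={2,3,4,5,6,7}: V {2,3,4,5,7}->{2,3,4,5}; Z {2,3,4,5,6,7}->{3,4,5,6,7}
Constraint 2 (Y + U = V) on D(Y)={3,4,5,6} D(U)={2,3,4} D(V)={2,3,4,5}: Y {3,4,5,6}->{3}; U {2,3,4}->{2}; V {2,3,4,5}->{5}
Constraint 3 (Z != U) on D(Z)={3,4,5,6,7} D(U)={2}: no change
So after constraint 3: D(V) = {5}

Answer: {5}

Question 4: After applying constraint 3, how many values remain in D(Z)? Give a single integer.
Answer: 5

Derivation:
Constraint 1 (V < Z) on D(V)={2,3,4,5,7} D(Z)={2,3,4,5,6,7}: V {2,3,4,5,7}->{2,3,4,5}; Z {2,3,4,5,6,7}->{3,4,5,6,7}
Constraint 2 (Y + U = V) on D(Y)={3,4,5,6} D(U)={2,3,4} D(V)={2,3,4,5}: Y {3,4,5,6}->{3}; U {2,3,4}->{2}; V {2,3,4,5}->{5}
Constraint 3 (Z != U) on D(Z)={3,4,5,6,7} D(U)={2}: no change
So after constraint 3: D(Z)={3,4,5,6,7}, size = 5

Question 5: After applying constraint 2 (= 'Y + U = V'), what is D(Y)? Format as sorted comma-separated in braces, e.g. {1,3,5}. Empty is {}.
Answer: {3}

Derivation:
Constraint 1 (V < Z) on D(V)={2,3,4,5,7} D(Z)={2,3,4,5,6,7}: V {2,3,4,5,7}->{2,3,4,5}; Z {2,3,4,5,6,7}->{3,4,5,6,7}
Constraint 2 (Y + U = V) on D(Y)={3,4,5,6} D(U)={2,3,4} D(V)={2,3,4,5}: Y {3,4,5,6}->{3}; U {2,3,4}->{2}; V {2,3,4,5}->{5}
So after constraint 2: D(Y) = {3}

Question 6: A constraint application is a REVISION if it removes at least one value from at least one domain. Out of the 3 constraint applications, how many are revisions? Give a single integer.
Constraint 1 (V < Z) on D(V)={2,3,4,5,7} D(Z)={2,3,4,5,6,7}: V {2,3,4,5,7}->{2,3,4,5}; Z {2,3,4,5,6,7}->{3,4,5,6,7} => REVISION
Constraint 2 (Y + U = V) on D(Y)={3,4,5,6} D(U)={2,3,4} D(V)={2,3,4,5}: Y {3,4,5,6}->{3}; U {2,3,4}->{2}; V {2,3,4,5}->{5} => REVISION
Constraint 3 (Z != U) on D(Z)={3,4,5,6,7} D(U)={2}: no change => not a revision
Total revisions = 2

Answer: 2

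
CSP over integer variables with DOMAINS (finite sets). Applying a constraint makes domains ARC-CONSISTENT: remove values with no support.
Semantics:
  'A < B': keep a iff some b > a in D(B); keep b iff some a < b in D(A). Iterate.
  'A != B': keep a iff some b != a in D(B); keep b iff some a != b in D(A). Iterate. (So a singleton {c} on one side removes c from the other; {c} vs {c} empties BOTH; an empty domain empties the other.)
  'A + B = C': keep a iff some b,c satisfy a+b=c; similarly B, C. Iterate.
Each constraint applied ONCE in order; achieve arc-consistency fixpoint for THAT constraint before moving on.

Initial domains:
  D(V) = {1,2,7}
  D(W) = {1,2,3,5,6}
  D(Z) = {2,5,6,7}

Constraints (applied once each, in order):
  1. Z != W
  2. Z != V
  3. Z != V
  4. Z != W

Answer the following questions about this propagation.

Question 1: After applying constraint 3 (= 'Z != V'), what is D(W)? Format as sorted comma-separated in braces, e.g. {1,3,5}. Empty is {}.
Constraint 1 (Z != W) on D(Z)={2,5,6,7} D(W)={1,2,3,5,6}: no change
Constraint 2 (Z != V) on D(Z)={2,5,6,7} D(V)={1,2,7}: no change
Constraint 3 (Z != V) on D(Z)={2,5,6,7} D(V)={1,2,7}: no change
So after constraint 3: D(W) = {1,2,3,5,6}

Answer: {1,2,3,5,6}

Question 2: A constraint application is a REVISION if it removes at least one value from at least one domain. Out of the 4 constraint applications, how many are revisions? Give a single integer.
Answer: 0

Derivation:
Constraint 1 (Z != W) on D(Z)={2,5,6,7} D(W)={1,2,3,5,6}: no change => not a revision
Constraint 2 (Z != V) on D(Z)={2,5,6,7} D(V)={1,2,7}: no change => not a revision
Constraint 3 (Z != V) on D(Z)={2,5,6,7} D(V)={1,2,7}: no change => not a revision
Constraint 4 (Z != W) on D(Z)={2,5,6,7} D(W)={1,2,3,5,6}: no change => not a revision
Total revisions = 0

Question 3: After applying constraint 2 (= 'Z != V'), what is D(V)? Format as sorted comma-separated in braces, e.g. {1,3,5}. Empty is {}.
Constraint 1 (Z != W) on D(Z)={2,5,6,7} D(W)={1,2,3,5,6}: no change
Constraint 2 (Z != V) on D(Z)={2,5,6,7} D(V)={1,2,7}: no change
So after constraint 2: D(V) = {1,2,7}

Answer: {1,2,7}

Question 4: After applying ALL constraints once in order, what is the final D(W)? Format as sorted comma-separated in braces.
Constraint 1 (Z != W) on D(Z)={2,5,6,7} D(W)={1,2,3,5,6}: no change
Constraint 2 (Z != V) on D(Z)={2,5,6,7} D(V)={1,2,7}: no change
Constraint 3 (Z != V) on D(Z)={2,5,6,7} D(V)={1,2,7}: no change
Constraint 4 (Z != W) on D(Z)={2,5,6,7} D(W)={1,2,3,5,6}: no change
So after all 4 constraints: D(W) = {1,2,3,5,6}

Answer: {1,2,3,5,6}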